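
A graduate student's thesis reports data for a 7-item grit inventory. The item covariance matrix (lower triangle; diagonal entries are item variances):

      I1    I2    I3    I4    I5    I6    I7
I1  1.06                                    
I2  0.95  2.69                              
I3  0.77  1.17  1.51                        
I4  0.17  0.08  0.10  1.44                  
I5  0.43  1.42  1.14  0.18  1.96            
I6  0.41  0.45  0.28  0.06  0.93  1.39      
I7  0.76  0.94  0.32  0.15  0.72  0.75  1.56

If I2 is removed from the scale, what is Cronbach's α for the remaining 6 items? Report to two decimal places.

α = 0.74

Remaining items: I1, I3, I4, I5, I6, I7 (k = 6).
sum of item variances = 1.06 + 1.51 + 1.44 + 1.96 + 1.39 + 1.56 = 8.92
σ²_T = 8.92 + 2 × 7.17 = 23.26
α (item deleted) = (6/5)·(1 − 8.92/23.26) = 0.74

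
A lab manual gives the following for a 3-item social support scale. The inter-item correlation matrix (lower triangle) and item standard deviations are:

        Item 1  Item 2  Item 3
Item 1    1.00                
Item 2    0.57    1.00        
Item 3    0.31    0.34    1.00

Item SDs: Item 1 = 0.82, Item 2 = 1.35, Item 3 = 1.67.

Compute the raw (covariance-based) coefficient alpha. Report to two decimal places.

coefficient alpha = 0.61

Σσ²ᵢ = 0.82² + 1.35² + 1.67² = 5.2838
Covariances σ_ij = r_ij · s_i · s_j:
  σ(Item 1,Item 2) = 0.57 × 0.82 × 1.35 = 0.6310
  σ(Item 1,Item 3) = 0.31 × 0.82 × 1.67 = 0.4245
  σ(Item 2,Item 3) = 0.34 × 1.35 × 1.67 = 0.7665
σ²_T = Σσ²ᵢ + 2·Σσ_ij = 5.2838 + 2 × 1.8220 = 8.9278
α = (3/2)·(1 − 5.2838/8.9278) = 0.61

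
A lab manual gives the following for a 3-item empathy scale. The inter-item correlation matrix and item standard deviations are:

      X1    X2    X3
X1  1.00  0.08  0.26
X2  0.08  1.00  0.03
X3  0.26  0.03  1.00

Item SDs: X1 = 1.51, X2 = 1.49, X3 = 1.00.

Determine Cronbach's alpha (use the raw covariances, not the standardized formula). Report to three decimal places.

Σσ²ᵢ = 1.51² + 1.49² + 1.00² = 5.5002
Covariances σ_ij = r_ij · s_i · s_j:
  σ(X1,X2) = 0.08 × 1.51 × 1.49 = 0.1800
  σ(X1,X3) = 0.26 × 1.51 × 1.00 = 0.3926
  σ(X2,X3) = 0.03 × 1.49 × 1.00 = 0.0447
σ²_T = Σσ²ᵢ + 2·Σσ_ij = 5.5002 + 2 × 0.6173 = 6.7348
α = (3/2)·(1 − 5.5002/6.7348) = 0.275

Cronbach's alpha = 0.275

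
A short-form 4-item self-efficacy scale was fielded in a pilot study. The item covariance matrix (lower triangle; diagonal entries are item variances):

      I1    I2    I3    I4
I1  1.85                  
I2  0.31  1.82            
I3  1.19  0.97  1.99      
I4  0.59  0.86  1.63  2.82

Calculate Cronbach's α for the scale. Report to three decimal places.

α = 0.756

Σσᵢ² = 1.85 + 1.82 + 1.99 + 2.82 = 8.48
Sum of the distinct covariances = 5.55
σ²_total = 8.48 + 2 × 5.55 = 19.58
α = (k/(k−1))·(1 − Σσᵢ²/σ²_total) = (4/3)·(1 − 8.48/19.58) = 0.756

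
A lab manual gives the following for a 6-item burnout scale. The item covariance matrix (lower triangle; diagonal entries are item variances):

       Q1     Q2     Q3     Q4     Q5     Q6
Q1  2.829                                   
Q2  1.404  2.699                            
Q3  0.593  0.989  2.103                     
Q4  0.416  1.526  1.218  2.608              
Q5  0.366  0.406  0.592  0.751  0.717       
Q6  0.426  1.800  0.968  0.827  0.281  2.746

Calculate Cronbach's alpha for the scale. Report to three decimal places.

Cronbach's alpha = 0.777

ΣVar(i) = 2.829 + 2.699 + 2.103 + 2.608 + 0.717 + 2.746 = 13.702
Sum of off-diagonal covariances = 12.563
σ²_total = 13.702 + 2 × 12.563 = 38.828
α = (k/(k−1))·(1 − ΣVar(i)/σ²_total) = (6/5)·(1 − 13.702/38.828) = 0.777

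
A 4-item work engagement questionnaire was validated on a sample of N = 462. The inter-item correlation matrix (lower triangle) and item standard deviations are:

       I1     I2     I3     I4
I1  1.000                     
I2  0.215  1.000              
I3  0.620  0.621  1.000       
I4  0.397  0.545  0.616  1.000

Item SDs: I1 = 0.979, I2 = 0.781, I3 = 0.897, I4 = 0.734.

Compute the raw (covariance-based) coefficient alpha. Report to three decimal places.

coefficient alpha = 0.795

Σσ²ᵢ = 0.979² + 0.781² + 0.897² + 0.734² = 2.9118
Covariances σ_ij = r_ij · s_i · s_j:
  σ(I1,I2) = 0.215 × 0.979 × 0.781 = 0.1644
  σ(I1,I3) = 0.620 × 0.979 × 0.897 = 0.5445
  σ(I1,I4) = 0.397 × 0.979 × 0.734 = 0.2853
  σ(I2,I3) = 0.621 × 0.781 × 0.897 = 0.4350
  σ(I2,I4) = 0.545 × 0.781 × 0.734 = 0.3124
  σ(I3,I4) = 0.616 × 0.897 × 0.734 = 0.4056
σ²_T = Σσ²ᵢ + 2·Σσ_ij = 2.9118 + 2 × 2.1472 = 7.2062
α = (4/3)·(1 − 2.9118/7.2062) = 0.795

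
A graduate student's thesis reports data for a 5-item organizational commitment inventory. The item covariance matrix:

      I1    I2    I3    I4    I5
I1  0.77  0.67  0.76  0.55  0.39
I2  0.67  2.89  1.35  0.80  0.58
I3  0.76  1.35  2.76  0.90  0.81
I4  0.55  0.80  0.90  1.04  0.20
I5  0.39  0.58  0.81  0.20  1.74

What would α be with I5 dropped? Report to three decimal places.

α = 0.766

Remaining items: I1, I2, I3, I4 (k = 4).
Σσᵢ² = 0.77 + 2.89 + 2.76 + 1.04 = 7.46
σ²_total = 7.46 + 2 × 5.03 = 17.52
α (item deleted) = (4/3)·(1 − 7.46/17.52) = 0.766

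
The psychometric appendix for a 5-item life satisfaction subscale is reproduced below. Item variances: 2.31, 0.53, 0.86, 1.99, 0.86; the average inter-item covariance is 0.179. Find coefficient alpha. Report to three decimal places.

α = 0.442

Σσ²ᵢ = 2.31 + 0.53 + 0.86 + 1.99 + 0.86 = 6.55
Sum of the 10 distinct covariances = 10 × 0.179 = 1.790
total variance = Σσ²ᵢ + 2·Σcov = 6.55 + 2 × 1.790 = 10.130
α = (5/4)·(1 − 6.55/10.130) = 0.442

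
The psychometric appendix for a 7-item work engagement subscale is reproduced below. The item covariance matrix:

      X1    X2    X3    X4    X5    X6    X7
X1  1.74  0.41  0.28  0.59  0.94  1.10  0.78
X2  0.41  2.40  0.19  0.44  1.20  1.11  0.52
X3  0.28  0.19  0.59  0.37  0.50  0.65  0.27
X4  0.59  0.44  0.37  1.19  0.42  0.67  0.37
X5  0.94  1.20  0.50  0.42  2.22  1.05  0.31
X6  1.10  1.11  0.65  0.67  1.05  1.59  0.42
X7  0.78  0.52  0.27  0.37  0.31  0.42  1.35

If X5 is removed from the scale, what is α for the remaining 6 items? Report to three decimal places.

α = 0.778

Remaining items: X1, X2, X3, X4, X6, X7 (k = 6).
sum of item variances = 1.74 + 2.40 + 0.59 + 1.19 + 1.59 + 1.35 = 8.86
σ²_total = 8.86 + 2 × 8.17 = 25.20
α (item deleted) = (6/5)·(1 − 8.86/25.20) = 0.778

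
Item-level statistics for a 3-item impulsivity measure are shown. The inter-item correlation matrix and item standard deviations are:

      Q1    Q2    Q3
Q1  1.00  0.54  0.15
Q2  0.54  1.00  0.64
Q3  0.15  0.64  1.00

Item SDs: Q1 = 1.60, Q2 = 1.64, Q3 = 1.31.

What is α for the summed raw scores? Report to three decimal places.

α = 0.707

Σσ²ᵢ = 1.60² + 1.64² + 1.31² = 6.9657
Covariances σ_ij = r_ij · s_i · s_j:
  σ(Q1,Q2) = 0.54 × 1.60 × 1.64 = 1.4170
  σ(Q1,Q3) = 0.15 × 1.60 × 1.31 = 0.3144
  σ(Q2,Q3) = 0.64 × 1.64 × 1.31 = 1.3750
σ²_T = Σσ²ᵢ + 2·Σσ_ij = 6.9657 + 2 × 3.1064 = 13.1785
α = (3/2)·(1 − 6.9657/13.1785) = 0.707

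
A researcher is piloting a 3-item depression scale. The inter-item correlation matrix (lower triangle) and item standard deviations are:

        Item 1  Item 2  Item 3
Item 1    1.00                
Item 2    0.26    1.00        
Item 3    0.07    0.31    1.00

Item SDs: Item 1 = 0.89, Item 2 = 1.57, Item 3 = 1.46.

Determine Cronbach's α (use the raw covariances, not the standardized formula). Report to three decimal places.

Σσ²ᵢ = 0.89² + 1.57² + 1.46² = 5.3886
Covariances σ_ij = r_ij · s_i · s_j:
  σ(Item 1,Item 2) = 0.26 × 0.89 × 1.57 = 0.3633
  σ(Item 1,Item 3) = 0.07 × 0.89 × 1.46 = 0.0910
  σ(Item 2,Item 3) = 0.31 × 1.57 × 1.46 = 0.7106
σ²_T = Σσ²ᵢ + 2·Σσ_ij = 5.3886 + 2 × 1.1649 = 7.7184
α = (3/2)·(1 − 5.3886/7.7184) = 0.453

Cronbach's α = 0.453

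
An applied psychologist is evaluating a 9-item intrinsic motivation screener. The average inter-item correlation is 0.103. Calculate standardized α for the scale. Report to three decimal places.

Standardized α = k·r̄ / (1 + (k−1)·r̄) = 9 × 0.103 / (1 + 8 × 0.103)
  = 0.9270 / 1.8240 = 0.508

standardized α = 0.508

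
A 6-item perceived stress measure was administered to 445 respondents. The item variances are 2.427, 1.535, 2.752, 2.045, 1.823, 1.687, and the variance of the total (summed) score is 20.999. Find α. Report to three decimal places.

α = 0.499

ΣVar(i) = 2.427 + 1.535 + 2.752 + 2.045 + 1.823 + 1.687 = 12.269
α = (k/(k−1))·(1 − ΣVar(i)/σ²_T) = (6/5)·(1 − 12.269/20.999) = 0.499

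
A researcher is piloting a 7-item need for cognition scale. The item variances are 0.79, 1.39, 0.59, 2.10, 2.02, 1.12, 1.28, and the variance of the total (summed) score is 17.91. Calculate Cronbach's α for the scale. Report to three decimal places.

sum of item variances = 0.79 + 1.39 + 0.59 + 2.10 + 2.02 + 1.12 + 1.28 = 9.29
α = (k/(k−1))·(1 − sum of item variances/Var(T)) = (7/6)·(1 − 9.29/17.91) = 0.562

α = 0.562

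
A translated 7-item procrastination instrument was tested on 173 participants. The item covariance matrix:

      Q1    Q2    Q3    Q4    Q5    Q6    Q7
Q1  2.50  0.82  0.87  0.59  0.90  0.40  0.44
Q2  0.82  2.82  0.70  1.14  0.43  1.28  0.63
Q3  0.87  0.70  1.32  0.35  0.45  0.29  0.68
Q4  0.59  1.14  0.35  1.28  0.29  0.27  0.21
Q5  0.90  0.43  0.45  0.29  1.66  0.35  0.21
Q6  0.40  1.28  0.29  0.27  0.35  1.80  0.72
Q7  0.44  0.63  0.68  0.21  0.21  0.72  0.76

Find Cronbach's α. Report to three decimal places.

Cronbach's α = 0.775

sum of item variances = 2.50 + 2.82 + 1.32 + 1.28 + 1.66 + 1.80 + 0.76 = 12.14
Sum of the distinct covariances = 12.02
total variance = 12.14 + 2 × 12.02 = 36.18
α = (k/(k−1))·(1 − sum of item variances/total variance) = (7/6)·(1 − 12.14/36.18) = 0.775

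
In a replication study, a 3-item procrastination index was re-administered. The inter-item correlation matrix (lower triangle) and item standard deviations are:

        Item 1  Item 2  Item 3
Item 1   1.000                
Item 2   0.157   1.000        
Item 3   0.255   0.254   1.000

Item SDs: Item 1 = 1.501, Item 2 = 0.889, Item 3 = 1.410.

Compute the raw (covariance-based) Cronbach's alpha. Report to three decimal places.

α = 0.447

Σσ²ᵢ = 1.501² + 0.889² + 1.410² = 5.0314
Covariances σ_ij = r_ij · s_i · s_j:
  σ(Item 1,Item 2) = 0.157 × 1.501 × 0.889 = 0.2095
  σ(Item 1,Item 3) = 0.255 × 1.501 × 1.410 = 0.5397
  σ(Item 2,Item 3) = 0.254 × 0.889 × 1.410 = 0.3184
σ²_T = Σσ²ᵢ + 2·Σσ_ij = 5.0314 + 2 × 1.0676 = 7.1666
α = (3/2)·(1 − 5.0314/7.1666) = 0.447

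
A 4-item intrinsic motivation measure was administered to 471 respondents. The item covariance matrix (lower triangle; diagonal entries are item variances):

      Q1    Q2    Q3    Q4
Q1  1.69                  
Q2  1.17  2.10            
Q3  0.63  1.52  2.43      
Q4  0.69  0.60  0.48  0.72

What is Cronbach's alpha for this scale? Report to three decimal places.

Cronbach's alpha = 0.793

Σσᵢ² = 1.69 + 2.10 + 2.43 + 0.72 = 6.94
Sum of off-diagonal covariances = 5.09
total variance = 6.94 + 2 × 5.09 = 17.12
α = (k/(k−1))·(1 − Σσᵢ²/total variance) = (4/3)·(1 − 6.94/17.12) = 0.793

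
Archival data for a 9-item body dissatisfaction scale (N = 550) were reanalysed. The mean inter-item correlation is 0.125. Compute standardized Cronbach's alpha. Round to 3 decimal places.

Standardized α = k·r̄ / (1 + (k−1)·r̄) = 9 × 0.125 / (1 + 8 × 0.125)
  = 1.1250 / 2.0000 = 0.562

α = 0.562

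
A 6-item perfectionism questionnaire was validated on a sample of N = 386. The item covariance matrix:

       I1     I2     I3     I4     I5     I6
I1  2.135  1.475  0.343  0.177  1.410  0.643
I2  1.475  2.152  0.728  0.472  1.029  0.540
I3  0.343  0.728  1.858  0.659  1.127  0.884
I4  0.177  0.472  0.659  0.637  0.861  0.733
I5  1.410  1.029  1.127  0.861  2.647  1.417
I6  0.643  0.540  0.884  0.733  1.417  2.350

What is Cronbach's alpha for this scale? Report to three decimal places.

ΣVar(i) = 2.135 + 2.152 + 1.858 + 0.637 + 2.647 + 2.350 = 11.779
Sum of the distinct covariances = 12.498
Var(T) = 11.779 + 2 × 12.498 = 36.775
α = (k/(k−1))·(1 − ΣVar(i)/Var(T)) = (6/5)·(1 − 11.779/36.775) = 0.816

α = 0.816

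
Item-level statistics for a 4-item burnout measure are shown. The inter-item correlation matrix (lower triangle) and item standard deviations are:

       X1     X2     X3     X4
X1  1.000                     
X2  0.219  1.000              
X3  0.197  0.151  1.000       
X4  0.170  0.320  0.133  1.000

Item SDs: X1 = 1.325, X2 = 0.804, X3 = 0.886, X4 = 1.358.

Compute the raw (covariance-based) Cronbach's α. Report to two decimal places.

Σσ²ᵢ = 1.325² + 0.804² + 0.886² + 1.358² = 5.0312
Covariances σ_ij = r_ij · s_i · s_j:
  σ(X1,X2) = 0.219 × 1.325 × 0.804 = 0.2333
  σ(X1,X3) = 0.197 × 1.325 × 0.886 = 0.2313
  σ(X1,X4) = 0.170 × 1.325 × 1.358 = 0.3059
  σ(X2,X3) = 0.151 × 0.804 × 0.886 = 0.1076
  σ(X2,X4) = 0.320 × 0.804 × 1.358 = 0.3494
  σ(X3,X4) = 0.133 × 0.886 × 1.358 = 0.1600
σ²_T = Σσ²ᵢ + 2·Σσ_ij = 5.0312 + 2 × 1.3875 = 7.8062
α = (4/3)·(1 − 5.0312/7.8062) = 0.47

α = 0.47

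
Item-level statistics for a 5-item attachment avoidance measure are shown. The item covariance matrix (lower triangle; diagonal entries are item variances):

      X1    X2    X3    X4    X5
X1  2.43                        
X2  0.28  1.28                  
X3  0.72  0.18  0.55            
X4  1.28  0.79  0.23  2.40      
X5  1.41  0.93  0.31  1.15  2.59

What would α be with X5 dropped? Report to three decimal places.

α = 0.681

Remaining items: X1, X2, X3, X4 (k = 4).
sum of item variances = 2.43 + 1.28 + 0.55 + 2.40 = 6.66
σ²_T = 6.66 + 2 × 3.48 = 13.62
α (item deleted) = (4/3)·(1 − 6.66/13.62) = 0.681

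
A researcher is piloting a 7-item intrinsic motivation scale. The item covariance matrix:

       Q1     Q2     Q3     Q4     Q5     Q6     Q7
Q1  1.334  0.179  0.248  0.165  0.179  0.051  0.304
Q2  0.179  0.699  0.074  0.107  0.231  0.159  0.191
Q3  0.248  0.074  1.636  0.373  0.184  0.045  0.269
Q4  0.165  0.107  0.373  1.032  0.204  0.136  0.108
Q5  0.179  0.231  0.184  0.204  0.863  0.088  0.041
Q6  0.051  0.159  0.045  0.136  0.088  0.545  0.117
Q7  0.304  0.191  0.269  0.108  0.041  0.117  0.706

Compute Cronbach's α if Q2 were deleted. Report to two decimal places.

Remaining items: Q1, Q3, Q4, Q5, Q6, Q7 (k = 6).
Σσ²ᵢ = 1.334 + 1.636 + 1.032 + 0.863 + 0.545 + 0.706 = 6.116
σ²_total = 6.116 + 2 × 2.512 = 11.140
α (item deleted) = (6/5)·(1 − 6.116/11.140) = 0.54

Cronbach's α = 0.54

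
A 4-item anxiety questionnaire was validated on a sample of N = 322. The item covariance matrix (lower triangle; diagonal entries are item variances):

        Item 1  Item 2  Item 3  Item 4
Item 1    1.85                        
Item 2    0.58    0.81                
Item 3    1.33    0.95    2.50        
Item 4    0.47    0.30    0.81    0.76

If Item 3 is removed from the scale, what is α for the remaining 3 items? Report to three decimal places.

α = 0.662

Remaining items: Item 1, Item 2, Item 4 (k = 3).
sum of item variances = 1.85 + 0.81 + 0.76 = 3.42
σ²_total = 3.42 + 2 × 1.35 = 6.12
α (item deleted) = (3/2)·(1 − 3.42/6.12) = 0.662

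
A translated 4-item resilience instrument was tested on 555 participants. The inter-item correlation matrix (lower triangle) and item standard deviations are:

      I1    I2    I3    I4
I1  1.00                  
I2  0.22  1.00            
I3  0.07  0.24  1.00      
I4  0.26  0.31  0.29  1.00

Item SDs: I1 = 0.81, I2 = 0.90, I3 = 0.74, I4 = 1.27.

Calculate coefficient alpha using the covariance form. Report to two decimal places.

coefficient alpha = 0.55

Σσ²ᵢ = 0.81² + 0.90² + 0.74² + 1.27² = 3.6266
Covariances σ_ij = r_ij · s_i · s_j:
  σ(I1,I2) = 0.22 × 0.81 × 0.90 = 0.1604
  σ(I1,I3) = 0.07 × 0.81 × 0.74 = 0.0420
  σ(I1,I4) = 0.26 × 0.81 × 1.27 = 0.2675
  σ(I2,I3) = 0.24 × 0.90 × 0.74 = 0.1598
  σ(I2,I4) = 0.31 × 0.90 × 1.27 = 0.3543
  σ(I3,I4) = 0.29 × 0.74 × 1.27 = 0.2725
σ²_T = Σσ²ᵢ + 2·Σσ_ij = 3.6266 + 2 × 1.2565 = 6.1396
α = (4/3)·(1 − 3.6266/6.1396) = 0.55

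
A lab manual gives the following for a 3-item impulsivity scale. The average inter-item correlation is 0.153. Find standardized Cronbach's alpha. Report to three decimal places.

α = 0.351

Standardized α = k·r̄ / (1 + (k−1)·r̄) = 3 × 0.153 / (1 + 2 × 0.153)
  = 0.4590 / 1.3060 = 0.351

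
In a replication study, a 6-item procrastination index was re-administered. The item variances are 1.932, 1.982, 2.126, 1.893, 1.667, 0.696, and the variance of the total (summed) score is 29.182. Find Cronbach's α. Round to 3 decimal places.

Σσ²ᵢ = 1.932 + 1.982 + 2.126 + 1.893 + 1.667 + 0.696 = 10.296
α = (k/(k−1))·(1 − Σσ²ᵢ/σ²_total) = (6/5)·(1 − 10.296/29.182) = 0.777

Cronbach's α = 0.777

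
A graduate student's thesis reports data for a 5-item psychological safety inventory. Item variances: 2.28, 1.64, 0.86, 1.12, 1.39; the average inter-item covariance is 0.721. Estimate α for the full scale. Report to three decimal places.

α = 0.830

Σσᵢ² = 2.28 + 1.64 + 0.86 + 1.12 + 1.39 = 7.29
Sum of the 10 distinct covariances = 10 × 0.721 = 7.210
σ²_total = Σσᵢ² + 2·Σcov = 7.29 + 2 × 7.210 = 21.710
α = (5/4)·(1 − 7.29/21.710) = 0.830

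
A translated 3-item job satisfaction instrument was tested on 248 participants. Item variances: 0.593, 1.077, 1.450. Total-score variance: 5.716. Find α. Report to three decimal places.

Σσᵢ² = 0.593 + 1.077 + 1.450 = 3.120
α = (k/(k−1))·(1 − Σσᵢ²/σ²_total) = (3/2)·(1 − 3.120/5.716) = 0.681

α = 0.681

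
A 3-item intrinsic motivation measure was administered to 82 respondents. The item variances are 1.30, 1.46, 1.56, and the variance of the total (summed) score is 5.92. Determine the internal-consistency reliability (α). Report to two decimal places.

Σσᵢ² = 1.30 + 1.46 + 1.56 = 4.32
α = (k/(k−1))·(1 − Σσᵢ²/Var(T)) = (3/2)·(1 − 4.32/5.92) = 0.41

α = 0.41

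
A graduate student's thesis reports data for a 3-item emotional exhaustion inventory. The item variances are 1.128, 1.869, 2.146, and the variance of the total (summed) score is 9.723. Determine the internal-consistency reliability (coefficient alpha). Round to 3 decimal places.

α = 0.707

sum of item variances = 1.128 + 1.869 + 2.146 = 5.143
α = (k/(k−1))·(1 − sum of item variances/σ²_T) = (3/2)·(1 − 5.143/9.723) = 0.707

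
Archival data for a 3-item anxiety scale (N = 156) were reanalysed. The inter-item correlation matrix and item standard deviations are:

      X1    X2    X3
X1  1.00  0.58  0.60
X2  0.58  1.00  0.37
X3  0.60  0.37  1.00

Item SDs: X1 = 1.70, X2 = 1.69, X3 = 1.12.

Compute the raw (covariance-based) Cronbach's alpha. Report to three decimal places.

Σσ²ᵢ = 1.70² + 1.69² + 1.12² = 7.0005
Covariances σ_ij = r_ij · s_i · s_j:
  σ(X1,X2) = 0.58 × 1.70 × 1.69 = 1.6663
  σ(X1,X3) = 0.60 × 1.70 × 1.12 = 1.1424
  σ(X2,X3) = 0.37 × 1.69 × 1.12 = 0.7003
σ²_T = Σσ²ᵢ + 2·Σσ_ij = 7.0005 + 2 × 3.5090 = 14.0185
α = (3/2)·(1 − 7.0005/14.0185) = 0.751

α = 0.751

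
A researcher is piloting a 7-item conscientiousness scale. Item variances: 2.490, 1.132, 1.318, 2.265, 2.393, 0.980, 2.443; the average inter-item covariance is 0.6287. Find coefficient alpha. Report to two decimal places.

coefficient alpha = 0.78

ΣVar(i) = 2.490 + 1.132 + 1.318 + 2.265 + 2.393 + 0.980 + 2.443 = 13.021
Sum of the 21 distinct covariances = 21 × 0.6287 = 13.2027
σ²_total = ΣVar(i) + 2·Σcov = 13.021 + 2 × 13.2027 = 39.4264
α = (7/6)·(1 − 13.021/39.4264) = 0.78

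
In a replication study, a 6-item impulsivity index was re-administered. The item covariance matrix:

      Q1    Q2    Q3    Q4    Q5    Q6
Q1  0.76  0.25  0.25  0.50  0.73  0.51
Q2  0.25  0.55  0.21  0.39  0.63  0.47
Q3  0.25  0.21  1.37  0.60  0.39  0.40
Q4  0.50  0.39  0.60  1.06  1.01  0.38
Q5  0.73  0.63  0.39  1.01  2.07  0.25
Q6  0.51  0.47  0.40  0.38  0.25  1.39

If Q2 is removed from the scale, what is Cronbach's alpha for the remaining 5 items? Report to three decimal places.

Cronbach's alpha = 0.752

Remaining items: Q1, Q3, Q4, Q5, Q6 (k = 5).
Σσ²ᵢ = 0.76 + 1.37 + 1.06 + 2.07 + 1.39 = 6.65
Var(T) = 6.65 + 2 × 5.02 = 16.69
α (item deleted) = (5/4)·(1 − 6.65/16.69) = 0.752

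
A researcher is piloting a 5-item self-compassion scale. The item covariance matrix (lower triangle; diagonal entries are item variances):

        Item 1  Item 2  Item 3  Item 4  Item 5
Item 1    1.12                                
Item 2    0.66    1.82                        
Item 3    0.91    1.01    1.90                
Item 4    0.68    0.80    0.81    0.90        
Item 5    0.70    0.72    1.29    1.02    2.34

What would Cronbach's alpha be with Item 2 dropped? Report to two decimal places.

Cronbach's alpha = 0.84

Remaining items: Item 1, Item 3, Item 4, Item 5 (k = 4).
ΣVar(i) = 1.12 + 1.90 + 0.90 + 2.34 = 6.26
Var(T) = 6.26 + 2 × 5.41 = 17.08
α (item deleted) = (4/3)·(1 − 6.26/17.08) = 0.84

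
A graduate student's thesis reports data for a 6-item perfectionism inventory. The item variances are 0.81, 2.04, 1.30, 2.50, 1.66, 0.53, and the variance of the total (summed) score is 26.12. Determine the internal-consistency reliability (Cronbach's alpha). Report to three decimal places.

Cronbach's alpha = 0.794

ΣVar(i) = 0.81 + 2.04 + 1.30 + 2.50 + 1.66 + 0.53 = 8.84
α = (k/(k−1))·(1 − ΣVar(i)/Var(T)) = (6/5)·(1 − 8.84/26.12) = 0.794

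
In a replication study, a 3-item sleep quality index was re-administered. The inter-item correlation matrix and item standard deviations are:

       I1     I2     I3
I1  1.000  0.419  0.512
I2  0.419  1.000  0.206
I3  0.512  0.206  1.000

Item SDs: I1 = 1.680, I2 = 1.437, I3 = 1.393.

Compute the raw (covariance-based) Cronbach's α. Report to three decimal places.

Σσ²ᵢ = 1.680² + 1.437² + 1.393² = 6.8278
Covariances σ_ij = r_ij · s_i · s_j:
  σ(I1,I2) = 0.419 × 1.680 × 1.437 = 1.0115
  σ(I1,I3) = 0.512 × 1.680 × 1.393 = 1.1982
  σ(I2,I3) = 0.206 × 1.437 × 1.393 = 0.4124
σ²_T = Σσ²ᵢ + 2·Σσ_ij = 6.8278 + 2 × 2.6221 = 12.0720
α = (3/2)·(1 − 6.8278/12.0720) = 0.652

Cronbach's α = 0.652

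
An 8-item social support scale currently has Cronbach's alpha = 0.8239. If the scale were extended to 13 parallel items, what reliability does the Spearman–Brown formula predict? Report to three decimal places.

Length factor m = 13/8 = 1.6250
α' = m·α / (1 + (m−1)·α)
   = 13/8 × 0.8239 / (1 + (13/8 − 1) × 0.8239)
   = 1.3388 / 1.5149 = 0.884

predicted reliability = 0.884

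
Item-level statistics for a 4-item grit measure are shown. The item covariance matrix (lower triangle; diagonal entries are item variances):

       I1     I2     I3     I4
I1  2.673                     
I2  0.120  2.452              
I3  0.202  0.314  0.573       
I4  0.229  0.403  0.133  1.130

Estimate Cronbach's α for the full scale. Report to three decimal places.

Σσᵢ² = 2.673 + 2.452 + 0.573 + 1.130 = 6.828
Sum of the distinct covariances = 1.401
Var(T) = 6.828 + 2 × 1.401 = 9.630
α = (k/(k−1))·(1 − Σσᵢ²/Var(T)) = (4/3)·(1 − 6.828/9.630) = 0.388

Cronbach's α = 0.388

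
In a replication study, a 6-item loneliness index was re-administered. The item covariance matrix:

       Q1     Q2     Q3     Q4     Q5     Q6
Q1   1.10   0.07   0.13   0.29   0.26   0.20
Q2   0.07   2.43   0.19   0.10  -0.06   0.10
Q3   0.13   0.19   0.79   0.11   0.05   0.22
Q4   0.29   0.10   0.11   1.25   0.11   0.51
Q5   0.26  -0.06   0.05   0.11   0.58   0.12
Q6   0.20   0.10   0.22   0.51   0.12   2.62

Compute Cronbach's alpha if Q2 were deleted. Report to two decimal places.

Remaining items: Q1, Q3, Q4, Q5, Q6 (k = 5).
ΣVar(i) = 1.10 + 0.79 + 1.25 + 0.58 + 2.62 = 6.34
total variance = 6.34 + 2 × 2.00 = 10.34
α (item deleted) = (5/4)·(1 − 6.34/10.34) = 0.48

α = 0.48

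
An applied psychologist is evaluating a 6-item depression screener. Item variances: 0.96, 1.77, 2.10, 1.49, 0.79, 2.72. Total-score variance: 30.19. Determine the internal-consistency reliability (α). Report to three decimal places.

ΣVar(i) = 0.96 + 1.77 + 2.10 + 1.49 + 0.79 + 2.72 = 9.83
α = (k/(k−1))·(1 − ΣVar(i)/Var(T)) = (6/5)·(1 − 9.83/30.19) = 0.809

α = 0.809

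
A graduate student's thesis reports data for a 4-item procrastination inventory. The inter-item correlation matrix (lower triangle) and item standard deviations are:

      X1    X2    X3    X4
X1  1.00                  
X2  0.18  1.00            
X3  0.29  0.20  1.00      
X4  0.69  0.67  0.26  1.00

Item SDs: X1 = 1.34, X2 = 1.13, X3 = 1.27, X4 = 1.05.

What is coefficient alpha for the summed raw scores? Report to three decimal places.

α = 0.697

Σσ²ᵢ = 1.34² + 1.13² + 1.27² + 1.05² = 5.7879
Covariances σ_ij = r_ij · s_i · s_j:
  σ(X1,X2) = 0.18 × 1.34 × 1.13 = 0.2726
  σ(X1,X3) = 0.29 × 1.34 × 1.27 = 0.4935
  σ(X1,X4) = 0.69 × 1.34 × 1.05 = 0.9708
  σ(X2,X3) = 0.20 × 1.13 × 1.27 = 0.2870
  σ(X2,X4) = 0.67 × 1.13 × 1.05 = 0.7950
  σ(X3,X4) = 0.26 × 1.27 × 1.05 = 0.3467
σ²_T = Σσ²ᵢ + 2·Σσ_ij = 5.7879 + 2 × 3.1656 = 12.1191
α = (4/3)·(1 − 5.7879/12.1191) = 0.697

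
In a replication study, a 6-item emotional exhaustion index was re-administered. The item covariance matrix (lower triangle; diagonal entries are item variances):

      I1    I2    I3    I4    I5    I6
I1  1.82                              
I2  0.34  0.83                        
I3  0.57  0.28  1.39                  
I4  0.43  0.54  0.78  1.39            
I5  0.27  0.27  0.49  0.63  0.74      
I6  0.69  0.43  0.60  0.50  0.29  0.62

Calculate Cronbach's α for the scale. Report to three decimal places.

Cronbach's α = 0.812

sum of item variances = 1.82 + 0.83 + 1.39 + 1.39 + 0.74 + 0.62 = 6.79
Σ_{i<j} σ_ij = 7.11
σ²_total = 6.79 + 2 × 7.11 = 21.01
α = (k/(k−1))·(1 − sum of item variances/σ²_total) = (6/5)·(1 − 6.79/21.01) = 0.812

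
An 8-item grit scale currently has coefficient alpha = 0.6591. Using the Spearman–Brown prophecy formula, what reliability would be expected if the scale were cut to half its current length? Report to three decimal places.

Length factor m = 1/2
α' = m·α / (1 − (1−m)·α)
   = 1/2 × 0.6591 / (1 − (1 − 1/2) × 0.6591)
   = 0.3296 / 0.6704 = 0.492

predicted reliability = 0.492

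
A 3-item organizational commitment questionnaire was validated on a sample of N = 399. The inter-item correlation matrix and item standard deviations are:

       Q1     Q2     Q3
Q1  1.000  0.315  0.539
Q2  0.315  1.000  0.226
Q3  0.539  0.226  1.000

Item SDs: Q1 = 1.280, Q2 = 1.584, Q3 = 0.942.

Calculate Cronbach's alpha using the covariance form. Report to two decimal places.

Cronbach's alpha = 0.59

Σσ²ᵢ = 1.280² + 1.584² + 0.942² = 5.0348
Covariances σ_ij = r_ij · s_i · s_j:
  σ(Q1,Q2) = 0.315 × 1.280 × 1.584 = 0.6387
  σ(Q1,Q3) = 0.539 × 1.280 × 0.942 = 0.6499
  σ(Q2,Q3) = 0.226 × 1.584 × 0.942 = 0.3372
σ²_T = Σσ²ᵢ + 2·Σσ_ij = 5.0348 + 2 × 1.6258 = 8.2864
α = (3/2)·(1 − 5.0348/8.2864) = 0.59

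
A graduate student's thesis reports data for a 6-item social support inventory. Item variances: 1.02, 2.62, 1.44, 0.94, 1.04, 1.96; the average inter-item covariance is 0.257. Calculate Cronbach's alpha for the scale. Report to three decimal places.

Σσ²ᵢ = 1.02 + 2.62 + 1.44 + 0.94 + 1.04 + 1.96 = 9.02
Sum of the 15 distinct covariances = 15 × 0.257 = 3.855
σ²_total = Σσ²ᵢ + 2·Σcov = 9.02 + 2 × 3.855 = 16.730
α = (6/5)·(1 − 9.02/16.730) = 0.553

Cronbach's alpha = 0.553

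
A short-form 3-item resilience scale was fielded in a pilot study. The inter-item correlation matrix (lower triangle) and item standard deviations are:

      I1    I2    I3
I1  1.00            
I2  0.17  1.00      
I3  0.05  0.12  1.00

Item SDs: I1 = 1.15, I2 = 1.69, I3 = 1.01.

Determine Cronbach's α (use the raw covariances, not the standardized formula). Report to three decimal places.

Cronbach's α = 0.279

Σσ²ᵢ = 1.15² + 1.69² + 1.01² = 5.1987
Covariances σ_ij = r_ij · s_i · s_j:
  σ(I1,I2) = 0.17 × 1.15 × 1.69 = 0.3304
  σ(I1,I3) = 0.05 × 1.15 × 1.01 = 0.0581
  σ(I2,I3) = 0.12 × 1.69 × 1.01 = 0.2048
σ²_T = Σσ²ᵢ + 2·Σσ_ij = 5.1987 + 2 × 0.5933 = 6.3853
α = (3/2)·(1 − 5.1987/6.3853) = 0.279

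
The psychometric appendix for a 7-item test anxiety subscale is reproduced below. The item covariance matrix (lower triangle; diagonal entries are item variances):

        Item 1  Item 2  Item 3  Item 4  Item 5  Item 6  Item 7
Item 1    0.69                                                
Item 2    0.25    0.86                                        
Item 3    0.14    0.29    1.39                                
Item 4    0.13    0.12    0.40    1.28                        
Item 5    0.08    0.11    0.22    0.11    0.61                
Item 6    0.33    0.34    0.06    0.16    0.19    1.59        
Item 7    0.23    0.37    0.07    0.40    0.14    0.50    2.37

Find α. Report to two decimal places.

α = 0.60

Σσᵢ² = 0.69 + 0.86 + 1.39 + 1.28 + 0.61 + 1.59 + 2.37 = 8.79
Σ_{i<j} σ_ij = 4.64
Var(T) = 8.79 + 2 × 4.64 = 18.07
α = (k/(k−1))·(1 − Σσᵢ²/Var(T)) = (7/6)·(1 − 8.79/18.07) = 0.60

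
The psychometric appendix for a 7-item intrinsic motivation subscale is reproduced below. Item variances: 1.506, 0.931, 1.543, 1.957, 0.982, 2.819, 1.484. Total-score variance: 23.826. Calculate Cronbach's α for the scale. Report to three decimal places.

α = 0.617

Σσᵢ² = 1.506 + 0.931 + 1.543 + 1.957 + 0.982 + 2.819 + 1.484 = 11.222
α = (k/(k−1))·(1 − Σσᵢ²/σ²_T) = (7/6)·(1 − 11.222/23.826) = 0.617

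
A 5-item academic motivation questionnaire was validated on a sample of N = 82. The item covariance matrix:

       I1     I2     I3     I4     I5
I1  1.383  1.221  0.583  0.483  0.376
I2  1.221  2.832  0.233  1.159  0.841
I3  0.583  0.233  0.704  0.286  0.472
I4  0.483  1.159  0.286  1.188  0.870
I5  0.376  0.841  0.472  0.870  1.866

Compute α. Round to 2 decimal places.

α = 0.78

Σσᵢ² = 1.383 + 2.832 + 0.704 + 1.188 + 1.866 = 7.973
Sum of the distinct covariances = 6.524
total variance = 7.973 + 2 × 6.524 = 21.021
α = (k/(k−1))·(1 − Σσᵢ²/total variance) = (5/4)·(1 − 7.973/21.021) = 0.78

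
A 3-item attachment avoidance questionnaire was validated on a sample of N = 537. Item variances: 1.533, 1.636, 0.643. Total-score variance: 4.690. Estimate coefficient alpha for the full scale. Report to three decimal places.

α = 0.281

ΣVar(i) = 1.533 + 1.636 + 0.643 = 3.812
α = (k/(k−1))·(1 − ΣVar(i)/Var(T)) = (3/2)·(1 − 3.812/4.690) = 0.281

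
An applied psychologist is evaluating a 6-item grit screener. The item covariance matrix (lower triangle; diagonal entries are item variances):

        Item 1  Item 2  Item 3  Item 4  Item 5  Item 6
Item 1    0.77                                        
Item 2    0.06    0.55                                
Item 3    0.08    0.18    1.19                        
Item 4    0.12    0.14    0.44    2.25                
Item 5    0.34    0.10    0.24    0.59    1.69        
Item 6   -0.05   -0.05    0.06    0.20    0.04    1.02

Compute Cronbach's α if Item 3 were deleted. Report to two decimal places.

Cronbach's α = 0.40

Remaining items: Item 1, Item 2, Item 4, Item 5, Item 6 (k = 5).
sum of item variances = 0.77 + 0.55 + 2.25 + 1.69 + 1.02 = 6.28
Var(T) = 6.28 + 2 × 1.49 = 9.26
α (item deleted) = (5/4)·(1 − 6.28/9.26) = 0.40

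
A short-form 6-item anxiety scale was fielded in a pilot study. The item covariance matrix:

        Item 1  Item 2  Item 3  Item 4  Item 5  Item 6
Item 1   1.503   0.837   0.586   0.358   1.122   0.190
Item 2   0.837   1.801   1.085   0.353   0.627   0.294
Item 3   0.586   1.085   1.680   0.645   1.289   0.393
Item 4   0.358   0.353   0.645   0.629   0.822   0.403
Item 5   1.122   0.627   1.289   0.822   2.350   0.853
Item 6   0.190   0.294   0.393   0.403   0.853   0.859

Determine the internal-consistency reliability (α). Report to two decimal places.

α = 0.83

Σσᵢ² = 1.503 + 1.801 + 1.680 + 0.629 + 2.350 + 0.859 = 8.822
Sum of the distinct covariances = 9.857
σ²_total = 8.822 + 2 × 9.857 = 28.536
α = (k/(k−1))·(1 − Σσᵢ²/σ²_total) = (6/5)·(1 − 8.822/28.536) = 0.83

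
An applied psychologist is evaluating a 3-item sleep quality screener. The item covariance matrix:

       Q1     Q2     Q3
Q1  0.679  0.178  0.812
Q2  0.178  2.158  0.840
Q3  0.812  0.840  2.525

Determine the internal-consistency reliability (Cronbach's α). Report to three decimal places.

sum of item variances = 0.679 + 2.158 + 2.525 = 5.362
Σ_{i<j} σ_ij = 1.830
Var(T) = 5.362 + 2 × 1.830 = 9.022
α = (k/(k−1))·(1 − sum of item variances/Var(T)) = (3/2)·(1 − 5.362/9.022) = 0.609

Cronbach's α = 0.609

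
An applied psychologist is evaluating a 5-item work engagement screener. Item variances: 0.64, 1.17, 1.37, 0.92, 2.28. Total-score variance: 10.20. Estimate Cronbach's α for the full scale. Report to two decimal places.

ΣVar(i) = 0.64 + 1.17 + 1.37 + 0.92 + 2.28 = 6.38
α = (k/(k−1))·(1 − ΣVar(i)/σ²_total) = (5/4)·(1 − 6.38/10.20) = 0.47

α = 0.47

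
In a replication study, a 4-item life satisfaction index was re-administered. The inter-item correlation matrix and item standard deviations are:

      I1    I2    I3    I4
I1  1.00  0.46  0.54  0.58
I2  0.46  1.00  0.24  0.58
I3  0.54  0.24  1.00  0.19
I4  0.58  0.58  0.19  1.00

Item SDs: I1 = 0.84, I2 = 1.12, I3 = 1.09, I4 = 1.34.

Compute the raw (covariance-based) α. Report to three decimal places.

α = 0.733

Σσ²ᵢ = 0.84² + 1.12² + 1.09² + 1.34² = 4.9437
Covariances σ_ij = r_ij · s_i · s_j:
  σ(I1,I2) = 0.46 × 0.84 × 1.12 = 0.4328
  σ(I1,I3) = 0.54 × 0.84 × 1.09 = 0.4944
  σ(I1,I4) = 0.58 × 0.84 × 1.34 = 0.6528
  σ(I2,I3) = 0.24 × 1.12 × 1.09 = 0.2930
  σ(I2,I4) = 0.58 × 1.12 × 1.34 = 0.8705
  σ(I3,I4) = 0.19 × 1.09 × 1.34 = 0.2775
σ²_T = Σσ²ᵢ + 2·Σσ_ij = 4.9437 + 2 × 3.0210 = 10.9857
α = (4/3)·(1 − 4.9437/10.9857) = 0.733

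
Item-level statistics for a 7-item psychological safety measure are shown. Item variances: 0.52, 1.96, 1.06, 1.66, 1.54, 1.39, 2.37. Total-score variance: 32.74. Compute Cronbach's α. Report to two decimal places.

Cronbach's α = 0.79

Σσᵢ² = 0.52 + 1.96 + 1.06 + 1.66 + 1.54 + 1.39 + 2.37 = 10.50
α = (k/(k−1))·(1 − Σσᵢ²/total variance) = (7/6)·(1 − 10.50/32.74) = 0.79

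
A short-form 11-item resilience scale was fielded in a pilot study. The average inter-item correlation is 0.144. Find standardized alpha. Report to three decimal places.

standardized alpha = 0.649

Standardized α = k·r̄ / (1 + (k−1)·r̄) = 11 × 0.144 / (1 + 10 × 0.144)
  = 1.5840 / 2.4400 = 0.649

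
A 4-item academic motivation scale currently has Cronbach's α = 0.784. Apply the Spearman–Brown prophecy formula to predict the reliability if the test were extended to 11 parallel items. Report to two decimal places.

predicted reliability = 0.91

Length factor m = 11/4 = 2.7500
α' = m·α / (1 + (m−1)·α)
   = 11/4 × 0.784 / (1 + (11/4 − 1) × 0.784)
   = 2.1560 / 2.3720 = 0.91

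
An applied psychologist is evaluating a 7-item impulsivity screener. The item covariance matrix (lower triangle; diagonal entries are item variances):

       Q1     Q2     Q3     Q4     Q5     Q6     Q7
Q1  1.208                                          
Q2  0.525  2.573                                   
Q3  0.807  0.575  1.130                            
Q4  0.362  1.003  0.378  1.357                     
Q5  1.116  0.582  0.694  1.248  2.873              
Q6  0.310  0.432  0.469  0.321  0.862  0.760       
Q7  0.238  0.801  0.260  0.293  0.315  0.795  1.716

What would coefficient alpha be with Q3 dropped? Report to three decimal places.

α = 0.764

Remaining items: Q1, Q2, Q4, Q5, Q6, Q7 (k = 6).
ΣVar(i) = 1.208 + 2.573 + 1.357 + 2.873 + 0.760 + 1.716 = 10.487
Var(T) = 10.487 + 2 × 9.203 = 28.893
α (item deleted) = (6/5)·(1 − 10.487/28.893) = 0.764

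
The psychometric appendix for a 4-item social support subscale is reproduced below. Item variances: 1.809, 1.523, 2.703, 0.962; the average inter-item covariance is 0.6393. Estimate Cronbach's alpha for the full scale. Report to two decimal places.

α = 0.70

ΣVar(i) = 1.809 + 1.523 + 2.703 + 0.962 = 6.997
Sum of the 6 distinct covariances = 6 × 0.6393 = 3.8358
total variance = ΣVar(i) + 2·Σcov = 6.997 + 2 × 3.8358 = 14.6686
α = (4/3)·(1 − 6.997/14.6686) = 0.70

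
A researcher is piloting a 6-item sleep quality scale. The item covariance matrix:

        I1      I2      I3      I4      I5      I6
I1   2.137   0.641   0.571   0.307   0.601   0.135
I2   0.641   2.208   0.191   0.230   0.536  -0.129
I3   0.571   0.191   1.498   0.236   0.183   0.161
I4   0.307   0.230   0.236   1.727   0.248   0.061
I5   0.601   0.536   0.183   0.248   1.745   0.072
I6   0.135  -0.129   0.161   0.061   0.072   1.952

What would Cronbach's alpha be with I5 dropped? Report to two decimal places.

Remaining items: I1, I2, I3, I4, I6 (k = 5).
Σσ²ᵢ = 2.137 + 2.208 + 1.498 + 1.727 + 1.952 = 9.522
total variance = 9.522 + 2 × 2.404 = 14.330
α (item deleted) = (5/4)·(1 − 9.522/14.330) = 0.42

Cronbach's alpha = 0.42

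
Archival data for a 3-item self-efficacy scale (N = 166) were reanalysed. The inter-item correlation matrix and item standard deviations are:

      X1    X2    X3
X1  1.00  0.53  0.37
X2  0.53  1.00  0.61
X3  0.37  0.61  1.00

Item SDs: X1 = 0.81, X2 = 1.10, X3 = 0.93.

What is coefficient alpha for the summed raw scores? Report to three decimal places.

α = 0.753

Σσ²ᵢ = 0.81² + 1.10² + 0.93² = 2.7310
Covariances σ_ij = r_ij · s_i · s_j:
  σ(X1,X2) = 0.53 × 0.81 × 1.10 = 0.4722
  σ(X1,X3) = 0.37 × 0.81 × 0.93 = 0.2787
  σ(X2,X3) = 0.61 × 1.10 × 0.93 = 0.6240
σ²_T = Σσ²ᵢ + 2·Σσ_ij = 2.7310 + 2 × 1.3749 = 5.4808
α = (3/2)·(1 − 2.7310/5.4808) = 0.753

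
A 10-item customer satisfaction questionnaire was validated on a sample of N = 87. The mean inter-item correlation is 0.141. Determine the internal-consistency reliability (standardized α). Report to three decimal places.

α = 0.621

Standardized α = k·r̄ / (1 + (k−1)·r̄) = 10 × 0.141 / (1 + 9 × 0.141)
  = 1.4100 / 2.2690 = 0.621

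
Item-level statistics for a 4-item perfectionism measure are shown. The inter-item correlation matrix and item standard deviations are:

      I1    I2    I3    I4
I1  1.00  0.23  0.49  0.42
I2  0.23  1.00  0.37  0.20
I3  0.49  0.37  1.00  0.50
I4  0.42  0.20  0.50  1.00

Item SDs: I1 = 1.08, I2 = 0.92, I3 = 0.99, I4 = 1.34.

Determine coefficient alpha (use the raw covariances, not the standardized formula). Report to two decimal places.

α = 0.70

Σσ²ᵢ = 1.08² + 0.92² + 0.99² + 1.34² = 4.7885
Covariances σ_ij = r_ij · s_i · s_j:
  σ(I1,I2) = 0.23 × 1.08 × 0.92 = 0.2285
  σ(I1,I3) = 0.49 × 1.08 × 0.99 = 0.5239
  σ(I1,I4) = 0.42 × 1.08 × 1.34 = 0.6078
  σ(I2,I3) = 0.37 × 0.92 × 0.99 = 0.3370
  σ(I2,I4) = 0.20 × 0.92 × 1.34 = 0.2466
  σ(I3,I4) = 0.50 × 0.99 × 1.34 = 0.6633
σ²_T = Σσ²ᵢ + 2·Σσ_ij = 4.7885 + 2 × 2.6071 = 10.0027
α = (4/3)·(1 − 4.7885/10.0027) = 0.70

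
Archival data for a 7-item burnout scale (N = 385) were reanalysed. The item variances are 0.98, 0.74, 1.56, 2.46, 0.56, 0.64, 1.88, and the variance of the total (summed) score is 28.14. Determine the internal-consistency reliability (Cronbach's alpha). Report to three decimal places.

Σσᵢ² = 0.98 + 0.74 + 1.56 + 2.46 + 0.56 + 0.64 + 1.88 = 8.82
α = (k/(k−1))·(1 − Σσᵢ²/σ²_T) = (7/6)·(1 − 8.82/28.14) = 0.801

Cronbach's alpha = 0.801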